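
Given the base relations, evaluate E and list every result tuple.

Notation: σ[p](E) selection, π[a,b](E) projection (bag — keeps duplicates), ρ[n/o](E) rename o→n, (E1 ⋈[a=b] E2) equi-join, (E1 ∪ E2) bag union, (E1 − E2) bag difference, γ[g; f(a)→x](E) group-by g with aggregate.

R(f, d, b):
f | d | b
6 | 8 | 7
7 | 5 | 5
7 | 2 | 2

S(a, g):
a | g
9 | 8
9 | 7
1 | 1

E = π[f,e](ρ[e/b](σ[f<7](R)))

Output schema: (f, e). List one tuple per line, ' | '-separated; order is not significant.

Subexpression sizes:
  R → 3
  σ[f<7](R) → 1
  ρ[e/b](σ[f<7](R)) → 1
  π[f,e](ρ[e/b](σ[f<7](R))) → 1

== RESULT ==
f | e
6 | 7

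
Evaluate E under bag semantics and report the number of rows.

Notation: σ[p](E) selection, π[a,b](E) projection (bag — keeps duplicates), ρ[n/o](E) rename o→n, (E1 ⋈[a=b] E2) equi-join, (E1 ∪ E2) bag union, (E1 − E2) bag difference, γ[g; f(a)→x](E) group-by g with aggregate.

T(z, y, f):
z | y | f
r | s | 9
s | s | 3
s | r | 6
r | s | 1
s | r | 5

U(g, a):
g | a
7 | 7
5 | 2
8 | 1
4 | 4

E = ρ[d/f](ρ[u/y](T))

Per-node cardinality:
  T → 5
  ρ[u/y](T) → 5
  ρ[d/f](ρ[u/y](T)) → 5

|E| = 5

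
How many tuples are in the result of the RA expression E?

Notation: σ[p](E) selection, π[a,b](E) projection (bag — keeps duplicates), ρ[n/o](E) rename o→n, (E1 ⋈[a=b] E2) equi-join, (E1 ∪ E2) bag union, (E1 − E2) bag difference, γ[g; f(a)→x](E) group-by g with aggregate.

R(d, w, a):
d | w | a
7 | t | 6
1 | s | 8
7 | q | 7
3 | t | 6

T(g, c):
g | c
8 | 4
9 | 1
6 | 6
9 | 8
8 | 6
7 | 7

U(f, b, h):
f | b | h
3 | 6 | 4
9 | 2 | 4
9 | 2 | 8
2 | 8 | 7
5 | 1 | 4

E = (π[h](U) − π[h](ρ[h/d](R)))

Per-node cardinality:
  U → 5
  π[h](U) → 5
  R → 4
  ρ[h/d](R) → 4
  π[h](ρ[h/d](R)) → 4
  (π[h](U) − π[h](ρ[h/d](R))) → 4

|E| = 4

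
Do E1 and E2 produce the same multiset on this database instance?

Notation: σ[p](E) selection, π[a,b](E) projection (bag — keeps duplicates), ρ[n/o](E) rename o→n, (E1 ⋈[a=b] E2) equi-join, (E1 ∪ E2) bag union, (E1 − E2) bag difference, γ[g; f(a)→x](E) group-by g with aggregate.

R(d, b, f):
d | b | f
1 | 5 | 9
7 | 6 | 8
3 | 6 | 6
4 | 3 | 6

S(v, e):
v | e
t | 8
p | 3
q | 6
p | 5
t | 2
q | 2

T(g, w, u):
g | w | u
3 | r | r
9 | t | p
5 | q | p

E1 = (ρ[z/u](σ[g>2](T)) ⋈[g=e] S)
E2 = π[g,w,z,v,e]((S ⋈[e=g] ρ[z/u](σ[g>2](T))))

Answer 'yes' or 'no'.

E1 stepwise |·|:
  T → 3
  σ[g>2](T) → 3
  ρ[z/u](σ[g>2](T)) → 3
  S → 6
  (ρ[z/u](σ[g>2](T)) ⋈[g=e] S) → 2
E2 stepwise |·|:
  S → 6
  T → 3
  σ[g>2](T) → 3
  ρ[z/u](σ[g>2](T)) → 3
  (S ⋈[e=g] ρ[z/u](σ[g>2](T))) → 2
  π[g,w,z,v,e]((S ⋈[e=g] ρ[z/u](σ[g>2](T)))) → 2

E1 and E2 produce the same multiset:
g | w | z | v | e
3 | r | r | p | 3
5 | q | p | p | 5

yes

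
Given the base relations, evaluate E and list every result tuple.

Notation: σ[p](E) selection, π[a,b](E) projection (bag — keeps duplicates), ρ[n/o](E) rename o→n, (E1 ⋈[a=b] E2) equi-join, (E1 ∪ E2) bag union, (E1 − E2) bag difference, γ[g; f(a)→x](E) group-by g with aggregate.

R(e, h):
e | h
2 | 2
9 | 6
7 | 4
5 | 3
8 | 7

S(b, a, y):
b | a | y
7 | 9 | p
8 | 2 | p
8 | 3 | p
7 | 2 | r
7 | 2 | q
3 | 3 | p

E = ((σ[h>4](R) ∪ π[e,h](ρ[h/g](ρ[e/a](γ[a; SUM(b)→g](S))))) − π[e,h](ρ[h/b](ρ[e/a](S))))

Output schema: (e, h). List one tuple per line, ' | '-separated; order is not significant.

Stepwise |·|:
  R → 5
  σ[h>4](R) → 2
  S → 6
  γ[a; SUM(b)→g](S) → 3
  ρ[e/a](γ[a; SUM(b)→g](S)) → 3
  ρ[h/g](ρ[e/a](γ[a; SUM(b)→g](S))) → 3
  π[e,h](ρ[h/g](ρ[e/a](γ[a; SUM(b)→g](S)))) → 3
  (σ[h>4](R) ∪ π[e,h](ρ[h/g](ρ[e/a](γ[a; SUM(b)→g](S))))) → 5
  S → 6
  ρ[e/a](S) → 6
  ρ[h/b](ρ[e/a](S)) → 6
  π[e,h](ρ[h/b](ρ[e/a](S))) → 6
  ((σ[h>4](R) ∪ π[e,h](ρ[h/g](ρ[e/a](γ[a; SUM(b)→g](S))))) − π[e,h](ρ[h/b](ρ[e/a](S)))) → 4

== RESULT ==
e | h
2 | 22
3 | 11
8 | 7
9 | 6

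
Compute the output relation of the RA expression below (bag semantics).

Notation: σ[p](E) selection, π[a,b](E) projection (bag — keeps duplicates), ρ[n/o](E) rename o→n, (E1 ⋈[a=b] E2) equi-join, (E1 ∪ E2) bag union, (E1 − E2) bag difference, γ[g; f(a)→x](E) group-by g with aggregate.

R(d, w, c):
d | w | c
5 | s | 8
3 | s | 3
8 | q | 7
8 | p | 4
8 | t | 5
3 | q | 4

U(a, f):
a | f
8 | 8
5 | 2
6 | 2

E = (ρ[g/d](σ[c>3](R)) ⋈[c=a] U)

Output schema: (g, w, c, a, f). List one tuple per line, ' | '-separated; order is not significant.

Per-node cardinality:
  R → 6
  σ[c>3](R) → 5
  ρ[g/d](σ[c>3](R)) → 5
  U → 3
  (ρ[g/d](σ[c>3](R)) ⋈[c=a] U) → 2

== RESULT ==
g | w | c | a | f
5 | s | 8 | 8 | 8
8 | t | 5 | 5 | 2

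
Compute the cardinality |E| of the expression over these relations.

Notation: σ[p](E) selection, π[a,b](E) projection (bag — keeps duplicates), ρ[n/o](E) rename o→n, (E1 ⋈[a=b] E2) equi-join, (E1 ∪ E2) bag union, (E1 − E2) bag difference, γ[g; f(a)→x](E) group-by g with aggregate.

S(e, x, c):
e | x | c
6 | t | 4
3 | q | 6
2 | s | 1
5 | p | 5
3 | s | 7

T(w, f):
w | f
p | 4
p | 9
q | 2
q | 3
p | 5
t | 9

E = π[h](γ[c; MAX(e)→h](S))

Subexpression sizes:
  S → 5
  γ[c; MAX(e)→h](S) → 5
  π[h](γ[c; MAX(e)→h](S)) → 5

|E| = 5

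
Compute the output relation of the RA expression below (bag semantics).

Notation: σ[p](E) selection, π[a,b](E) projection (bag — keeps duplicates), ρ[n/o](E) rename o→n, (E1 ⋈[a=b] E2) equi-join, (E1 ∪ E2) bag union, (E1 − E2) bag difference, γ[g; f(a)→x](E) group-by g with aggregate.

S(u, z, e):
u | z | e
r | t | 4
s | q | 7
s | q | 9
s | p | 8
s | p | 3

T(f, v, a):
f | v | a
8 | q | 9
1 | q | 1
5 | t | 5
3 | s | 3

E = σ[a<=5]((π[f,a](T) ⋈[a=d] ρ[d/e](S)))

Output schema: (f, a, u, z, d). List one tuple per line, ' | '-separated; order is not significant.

Row counts bottom-up:
  T → 4
  π[f,a](T) → 4
  S → 5
  ρ[d/e](S) → 5
  (π[f,a](T) ⋈[a=d] ρ[d/e](S)) → 2
  σ[a<=5]((π[f,a](T) ⋈[a=d] ρ[d/e](S))) → 1

== RESULT ==
f | a | u | z | d
3 | 3 | s | p | 3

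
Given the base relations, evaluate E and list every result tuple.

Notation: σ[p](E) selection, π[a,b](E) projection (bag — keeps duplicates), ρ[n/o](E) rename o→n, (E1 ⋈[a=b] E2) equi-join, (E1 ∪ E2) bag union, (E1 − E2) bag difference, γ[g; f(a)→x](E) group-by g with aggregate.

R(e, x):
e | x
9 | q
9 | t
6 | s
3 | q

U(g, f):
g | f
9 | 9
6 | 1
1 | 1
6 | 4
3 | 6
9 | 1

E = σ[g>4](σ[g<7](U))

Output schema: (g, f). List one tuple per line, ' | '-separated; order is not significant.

Per-node cardinality:
  U → 6
  σ[g<7](U) → 4
  σ[g>4](σ[g<7](U)) → 2

== RESULT ==
g | f
6 | 1
6 | 4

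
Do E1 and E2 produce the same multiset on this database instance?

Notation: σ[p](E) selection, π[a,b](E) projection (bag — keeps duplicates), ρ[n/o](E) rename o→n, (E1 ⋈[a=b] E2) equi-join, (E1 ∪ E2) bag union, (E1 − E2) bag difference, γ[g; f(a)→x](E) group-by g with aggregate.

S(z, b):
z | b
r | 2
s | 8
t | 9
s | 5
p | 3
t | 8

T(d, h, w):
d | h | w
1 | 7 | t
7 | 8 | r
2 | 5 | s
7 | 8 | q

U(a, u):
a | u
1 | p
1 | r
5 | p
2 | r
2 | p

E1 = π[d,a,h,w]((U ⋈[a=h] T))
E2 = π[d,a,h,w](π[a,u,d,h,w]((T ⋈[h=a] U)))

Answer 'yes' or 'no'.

E1 stepwise |·|:
  U → 5
  T → 4
  (U ⋈[a=h] T) → 1
  π[d,a,h,w]((U ⋈[a=h] T)) → 1
E2 stepwise |·|:
  T → 4
  U → 5
  (T ⋈[h=a] U) → 1
  π[a,u,d,h,w]((T ⋈[h=a] U)) → 1
  π[d,a,h,w](π[a,u,d,h,w]((T ⋈[h=a] U))) → 1

E1 and E2 produce the same multiset:
d | a | h | w
2 | 5 | 5 | s

yes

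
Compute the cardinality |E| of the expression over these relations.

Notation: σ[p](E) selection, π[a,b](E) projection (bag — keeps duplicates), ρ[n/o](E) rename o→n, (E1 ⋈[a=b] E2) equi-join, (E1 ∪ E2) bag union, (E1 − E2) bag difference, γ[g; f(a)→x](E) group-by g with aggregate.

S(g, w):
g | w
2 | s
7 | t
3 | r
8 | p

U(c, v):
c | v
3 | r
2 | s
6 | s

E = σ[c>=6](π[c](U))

Per-node cardinality:
  U → 3
  π[c](U) → 3
  σ[c>=6](π[c](U)) → 1

|E| = 1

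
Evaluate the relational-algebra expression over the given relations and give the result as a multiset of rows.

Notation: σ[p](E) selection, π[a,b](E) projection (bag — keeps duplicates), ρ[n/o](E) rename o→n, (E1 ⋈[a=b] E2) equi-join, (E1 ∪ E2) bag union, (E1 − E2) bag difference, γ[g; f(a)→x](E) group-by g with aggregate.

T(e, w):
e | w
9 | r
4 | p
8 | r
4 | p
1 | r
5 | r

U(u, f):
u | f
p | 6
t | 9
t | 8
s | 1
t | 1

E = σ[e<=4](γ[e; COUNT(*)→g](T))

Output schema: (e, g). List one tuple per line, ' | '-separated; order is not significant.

Subexpression sizes:
  T → 6
  γ[e; COUNT(*)→g](T) → 5
  σ[e<=4](γ[e; COUNT(*)→g](T)) → 2

== RESULT ==
e | g
1 | 1
4 | 2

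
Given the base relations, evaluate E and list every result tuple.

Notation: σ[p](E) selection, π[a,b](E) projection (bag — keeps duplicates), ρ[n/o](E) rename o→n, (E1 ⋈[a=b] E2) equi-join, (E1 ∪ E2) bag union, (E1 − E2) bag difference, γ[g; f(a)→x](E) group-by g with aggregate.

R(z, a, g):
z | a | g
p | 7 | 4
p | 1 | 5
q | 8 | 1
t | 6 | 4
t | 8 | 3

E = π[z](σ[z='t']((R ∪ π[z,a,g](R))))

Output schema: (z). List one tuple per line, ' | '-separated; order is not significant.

Per-node cardinality:
  R → 5
  R → 5
  π[z,a,g](R) → 5
  (R ∪ π[z,a,g](R)) → 10
  σ[z='t']((R ∪ π[z,a,g](R))) → 4
  π[z](σ[z='t']((R ∪ π[z,a,g](R)))) → 4

== RESULT ==
z
t
t
t
t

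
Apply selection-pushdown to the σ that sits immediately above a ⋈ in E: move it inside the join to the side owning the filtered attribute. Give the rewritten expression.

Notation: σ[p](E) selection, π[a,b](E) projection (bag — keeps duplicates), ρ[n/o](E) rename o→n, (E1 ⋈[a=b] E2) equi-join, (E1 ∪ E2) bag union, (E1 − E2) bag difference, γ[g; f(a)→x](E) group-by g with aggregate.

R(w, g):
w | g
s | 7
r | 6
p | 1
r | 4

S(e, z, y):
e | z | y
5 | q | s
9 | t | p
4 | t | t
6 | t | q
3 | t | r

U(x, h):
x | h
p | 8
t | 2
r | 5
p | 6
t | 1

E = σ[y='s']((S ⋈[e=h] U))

σ filters on y, owned by the left side.
E' = (σ[y='s'](S) ⋈[e=h] U)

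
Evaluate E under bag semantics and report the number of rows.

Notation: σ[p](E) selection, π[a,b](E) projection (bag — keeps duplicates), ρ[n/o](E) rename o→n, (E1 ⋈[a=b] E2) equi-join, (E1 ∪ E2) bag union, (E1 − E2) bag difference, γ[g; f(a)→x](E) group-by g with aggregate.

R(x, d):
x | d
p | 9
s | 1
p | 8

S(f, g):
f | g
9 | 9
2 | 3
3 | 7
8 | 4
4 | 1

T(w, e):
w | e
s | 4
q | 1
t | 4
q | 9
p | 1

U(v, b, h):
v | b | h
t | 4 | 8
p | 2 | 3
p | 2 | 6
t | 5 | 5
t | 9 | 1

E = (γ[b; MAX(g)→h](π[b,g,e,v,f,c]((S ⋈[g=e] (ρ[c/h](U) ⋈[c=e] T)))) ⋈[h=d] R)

Stepwise |·|:
  S → 5
  U → 5
  ρ[c/h](U) → 5
  T → 5
  (ρ[c/h](U) ⋈[c=e] T) → 2
  (S ⋈[g=e] (ρ[c/h](U) ⋈[c=e] T)) → 2
  π[b,g,e,v,f,c]((S ⋈[g=e] (ρ[c/h](U) ⋈[c=e] T))) → 2
  γ[b; MAX(g)→h](π[b,g,e,v,f,c]((S ⋈[g=e] (ρ[c/h](U) ⋈[c=e] T)))) → 1
  R → 3
  (γ[b; MAX(g)→h](π[b,g,e,v,f,c]((S ⋈[g=e] (ρ[c/h](U) ⋈[c=e] T)))) ⋈[h=d] R) → 1

|E| = 1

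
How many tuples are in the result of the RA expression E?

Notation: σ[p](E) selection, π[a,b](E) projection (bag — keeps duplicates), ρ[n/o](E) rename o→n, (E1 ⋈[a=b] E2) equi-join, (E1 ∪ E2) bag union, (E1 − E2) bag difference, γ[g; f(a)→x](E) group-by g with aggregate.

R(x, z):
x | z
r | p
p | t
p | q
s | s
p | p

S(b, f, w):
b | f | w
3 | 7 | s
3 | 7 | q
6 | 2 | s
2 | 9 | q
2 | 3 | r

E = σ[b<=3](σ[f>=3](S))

Subexpression sizes:
  S → 5
  σ[f>=3](S) → 4
  σ[b<=3](σ[f>=3](S)) → 4

|E| = 4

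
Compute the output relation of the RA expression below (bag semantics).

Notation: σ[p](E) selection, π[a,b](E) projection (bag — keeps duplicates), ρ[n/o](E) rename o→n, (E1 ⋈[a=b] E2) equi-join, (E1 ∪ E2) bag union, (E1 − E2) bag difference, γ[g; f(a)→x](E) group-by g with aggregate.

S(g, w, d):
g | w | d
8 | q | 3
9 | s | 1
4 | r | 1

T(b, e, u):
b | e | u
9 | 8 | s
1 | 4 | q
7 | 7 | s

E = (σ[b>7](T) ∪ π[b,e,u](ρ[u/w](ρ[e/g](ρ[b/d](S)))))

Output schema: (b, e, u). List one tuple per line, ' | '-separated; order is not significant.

Stepwise |·|:
  T → 3
  σ[b>7](T) → 1
  S → 3
  ρ[b/d](S) → 3
  ρ[e/g](ρ[b/d](S)) → 3
  ρ[u/w](ρ[e/g](ρ[b/d](S))) → 3
  π[b,e,u](ρ[u/w](ρ[e/g](ρ[b/d](S)))) → 3
  (σ[b>7](T) ∪ π[b,e,u](ρ[u/w](ρ[e/g](ρ[b/d](S))))) → 4

== RESULT ==
b | e | u
1 | 4 | r
1 | 9 | s
3 | 8 | q
9 | 8 | s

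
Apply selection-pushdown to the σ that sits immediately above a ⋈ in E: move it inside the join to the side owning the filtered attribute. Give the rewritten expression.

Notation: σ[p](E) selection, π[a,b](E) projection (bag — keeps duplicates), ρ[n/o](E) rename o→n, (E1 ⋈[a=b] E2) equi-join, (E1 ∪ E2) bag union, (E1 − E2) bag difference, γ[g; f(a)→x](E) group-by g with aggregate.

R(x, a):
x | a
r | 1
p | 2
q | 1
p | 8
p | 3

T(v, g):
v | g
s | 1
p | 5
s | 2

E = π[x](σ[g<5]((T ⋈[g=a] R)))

σ filters on g, owned by the left side.
E' = π[x]((σ[g<5](T) ⋈[g=a] R))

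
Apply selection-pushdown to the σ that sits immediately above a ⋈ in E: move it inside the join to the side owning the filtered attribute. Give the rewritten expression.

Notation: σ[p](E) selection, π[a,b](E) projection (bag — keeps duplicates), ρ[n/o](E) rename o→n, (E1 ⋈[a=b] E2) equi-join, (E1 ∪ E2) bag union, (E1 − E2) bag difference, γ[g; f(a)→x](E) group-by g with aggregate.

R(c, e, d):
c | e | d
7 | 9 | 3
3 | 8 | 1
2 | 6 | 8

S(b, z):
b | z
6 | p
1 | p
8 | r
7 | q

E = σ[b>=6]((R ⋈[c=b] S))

σ filters on b, owned by the right side.
E' = (R ⋈[c=b] σ[b>=6](S))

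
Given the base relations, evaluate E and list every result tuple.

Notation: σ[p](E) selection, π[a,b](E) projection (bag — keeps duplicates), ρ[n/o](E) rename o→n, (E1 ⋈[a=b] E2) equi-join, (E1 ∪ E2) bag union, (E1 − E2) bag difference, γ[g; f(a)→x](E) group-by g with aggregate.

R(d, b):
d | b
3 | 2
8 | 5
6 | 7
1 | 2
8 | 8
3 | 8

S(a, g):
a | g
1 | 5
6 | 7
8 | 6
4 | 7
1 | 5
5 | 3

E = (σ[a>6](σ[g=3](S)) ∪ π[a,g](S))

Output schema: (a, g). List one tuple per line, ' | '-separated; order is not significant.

Stepwise |·|:
  S → 6
  σ[g=3](S) → 1
  σ[a>6](σ[g=3](S)) → 0
  S → 6
  π[a,g](S) → 6
  (σ[a>6](σ[g=3](S)) ∪ π[a,g](S)) → 6

== RESULT ==
a | g
1 | 5
1 | 5
4 | 7
5 | 3
6 | 7
8 | 6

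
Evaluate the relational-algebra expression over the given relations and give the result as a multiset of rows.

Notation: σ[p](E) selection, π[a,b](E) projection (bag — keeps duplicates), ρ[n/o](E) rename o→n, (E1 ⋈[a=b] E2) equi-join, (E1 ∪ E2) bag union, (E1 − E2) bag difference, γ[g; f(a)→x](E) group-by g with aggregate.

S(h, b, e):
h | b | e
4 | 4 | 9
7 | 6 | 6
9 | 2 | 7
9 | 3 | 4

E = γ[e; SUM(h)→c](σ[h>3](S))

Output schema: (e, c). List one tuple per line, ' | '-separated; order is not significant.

Per-node cardinality:
  S → 4
  σ[h>3](S) → 4
  γ[e; SUM(h)→c](σ[h>3](S)) → 4

== RESULT ==
e | c
4 | 9
6 | 7
7 | 9
9 | 4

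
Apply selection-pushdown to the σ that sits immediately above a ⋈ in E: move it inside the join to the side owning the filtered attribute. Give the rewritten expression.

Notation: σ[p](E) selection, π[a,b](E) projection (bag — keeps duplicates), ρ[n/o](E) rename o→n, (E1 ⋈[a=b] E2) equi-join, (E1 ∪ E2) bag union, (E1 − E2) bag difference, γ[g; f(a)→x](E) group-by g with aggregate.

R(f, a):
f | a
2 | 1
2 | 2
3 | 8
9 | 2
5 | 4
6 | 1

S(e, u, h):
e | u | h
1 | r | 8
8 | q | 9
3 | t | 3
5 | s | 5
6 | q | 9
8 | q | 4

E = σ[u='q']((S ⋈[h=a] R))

σ filters on u, owned by the left side.
E' = (σ[u='q'](S) ⋈[h=a] R)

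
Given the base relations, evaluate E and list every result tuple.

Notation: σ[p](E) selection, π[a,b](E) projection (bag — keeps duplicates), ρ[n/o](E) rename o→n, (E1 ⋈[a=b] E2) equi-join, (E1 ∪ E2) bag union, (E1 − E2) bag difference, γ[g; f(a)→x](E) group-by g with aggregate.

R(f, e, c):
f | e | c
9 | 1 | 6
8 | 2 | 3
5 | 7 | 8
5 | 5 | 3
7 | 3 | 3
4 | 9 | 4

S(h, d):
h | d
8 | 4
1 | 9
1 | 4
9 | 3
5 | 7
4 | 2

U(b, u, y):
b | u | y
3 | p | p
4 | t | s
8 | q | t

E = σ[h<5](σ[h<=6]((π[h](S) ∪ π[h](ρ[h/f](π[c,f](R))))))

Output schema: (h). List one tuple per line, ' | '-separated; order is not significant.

Per-node cardinality:
  S → 6
  π[h](S) → 6
  R → 6
  π[c,f](R) → 6
  ρ[h/f](π[c,f](R)) → 6
  π[h](ρ[h/f](π[c,f](R))) → 6
  (π[h](S) ∪ π[h](ρ[h/f](π[c,f](R)))) → 12
  σ[h<=6]((π[h](S) ∪ π[h](ρ[h/f](π[c,f](R))))) → 7
  σ[h<5](σ[h<=6]((π[h](S) ∪ π[h](ρ[h/f](π[c,f](R)))))) → 4

== RESULT ==
h
1
1
4
4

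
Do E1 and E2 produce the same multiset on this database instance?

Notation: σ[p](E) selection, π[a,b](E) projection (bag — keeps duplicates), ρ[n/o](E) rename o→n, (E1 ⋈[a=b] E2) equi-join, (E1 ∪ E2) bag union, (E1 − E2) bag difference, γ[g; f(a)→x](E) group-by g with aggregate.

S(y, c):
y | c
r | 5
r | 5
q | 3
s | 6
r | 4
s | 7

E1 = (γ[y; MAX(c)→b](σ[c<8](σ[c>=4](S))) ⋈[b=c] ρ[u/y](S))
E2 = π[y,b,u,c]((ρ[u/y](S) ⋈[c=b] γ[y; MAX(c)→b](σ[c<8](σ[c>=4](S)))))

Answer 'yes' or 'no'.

E1 per-node cardinality:
  S → 6
  σ[c>=4](S) → 5
  σ[c<8](σ[c>=4](S)) → 5
  γ[y; MAX(c)→b](σ[c<8](σ[c>=4](S))) → 2
  S → 6
  ρ[u/y](S) → 6
  (γ[y; MAX(c)→b](σ[c<8](σ[c>=4](S))) ⋈[b=c] ρ[u/y](S)) → 3
E2 per-node cardinality:
  S → 6
  ρ[u/y](S) → 6
  S → 6
  σ[c>=4](S) → 5
  σ[c<8](σ[c>=4](S)) → 5
  γ[y; MAX(c)→b](σ[c<8](σ[c>=4](S))) → 2
  (ρ[u/y](S) ⋈[c=b] γ[y; MAX(c)→b](σ[c<8](σ[c>=4](S)))) → 3
  π[y,b,u,c]((ρ[u/y](S) ⋈[c=b] γ[y; MAX(c)→b](σ[c<8](σ[c>=4](S))))) → 3

E1 and E2 produce the same multiset:
y | b | u | c
r | 5 | r | 5
r | 5 | r | 5
s | 7 | s | 7

yes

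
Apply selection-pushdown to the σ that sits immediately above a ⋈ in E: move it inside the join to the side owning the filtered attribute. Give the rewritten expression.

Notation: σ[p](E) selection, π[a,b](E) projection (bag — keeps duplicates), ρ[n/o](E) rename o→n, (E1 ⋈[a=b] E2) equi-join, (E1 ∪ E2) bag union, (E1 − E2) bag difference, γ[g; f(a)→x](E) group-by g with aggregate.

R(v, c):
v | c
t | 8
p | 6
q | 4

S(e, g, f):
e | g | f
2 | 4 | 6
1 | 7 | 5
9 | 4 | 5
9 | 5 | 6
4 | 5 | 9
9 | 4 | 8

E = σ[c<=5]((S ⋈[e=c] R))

σ filters on c, owned by the right side.
E' = (S ⋈[e=c] σ[c<=5](R))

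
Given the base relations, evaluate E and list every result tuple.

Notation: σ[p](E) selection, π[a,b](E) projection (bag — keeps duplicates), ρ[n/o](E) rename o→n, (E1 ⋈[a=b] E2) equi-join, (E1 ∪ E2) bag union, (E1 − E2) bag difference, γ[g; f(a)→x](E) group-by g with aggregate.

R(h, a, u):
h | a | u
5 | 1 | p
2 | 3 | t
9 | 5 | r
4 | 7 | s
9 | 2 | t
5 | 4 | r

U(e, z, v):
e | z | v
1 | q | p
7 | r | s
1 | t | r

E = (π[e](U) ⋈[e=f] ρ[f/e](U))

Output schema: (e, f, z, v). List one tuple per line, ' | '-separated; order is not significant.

Stepwise |·|:
  U → 3
  π[e](U) → 3
  U → 3
  ρ[f/e](U) → 3
  (π[e](U) ⋈[e=f] ρ[f/e](U)) → 5

== RESULT ==
e | f | z | v
1 | 1 | q | p
1 | 1 | q | p
1 | 1 | t | r
1 | 1 | t | r
7 | 7 | r | s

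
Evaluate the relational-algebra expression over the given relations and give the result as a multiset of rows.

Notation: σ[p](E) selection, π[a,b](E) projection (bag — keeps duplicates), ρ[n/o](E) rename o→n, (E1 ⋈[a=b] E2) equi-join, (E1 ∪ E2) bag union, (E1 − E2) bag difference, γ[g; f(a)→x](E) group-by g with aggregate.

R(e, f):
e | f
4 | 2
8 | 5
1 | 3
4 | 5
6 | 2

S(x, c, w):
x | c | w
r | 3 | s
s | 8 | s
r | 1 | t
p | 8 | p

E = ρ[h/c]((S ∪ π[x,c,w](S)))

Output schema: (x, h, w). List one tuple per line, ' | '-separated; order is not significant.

Subexpression sizes:
  S → 4
  S → 4
  π[x,c,w](S) → 4
  (S ∪ π[x,c,w](S)) → 8
  ρ[h/c]((S ∪ π[x,c,w](S))) → 8

== RESULT ==
x | h | w
p | 8 | p
p | 8 | p
r | 1 | t
r | 1 | t
r | 3 | s
r | 3 | s
s | 8 | s
s | 8 | s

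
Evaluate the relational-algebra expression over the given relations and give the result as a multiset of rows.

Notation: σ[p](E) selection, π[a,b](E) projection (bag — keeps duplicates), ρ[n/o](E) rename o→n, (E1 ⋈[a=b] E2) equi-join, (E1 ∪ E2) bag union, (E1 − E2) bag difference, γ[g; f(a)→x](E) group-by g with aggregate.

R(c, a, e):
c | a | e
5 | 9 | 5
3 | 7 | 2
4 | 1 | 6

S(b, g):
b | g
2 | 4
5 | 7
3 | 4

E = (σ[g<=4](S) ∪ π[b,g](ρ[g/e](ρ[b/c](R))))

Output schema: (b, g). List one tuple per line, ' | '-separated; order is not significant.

Subexpression sizes:
  S → 3
  σ[g<=4](S) → 2
  R → 3
  ρ[b/c](R) → 3
  ρ[g/e](ρ[b/c](R)) → 3
  π[b,g](ρ[g/e](ρ[b/c](R))) → 3
  (σ[g<=4](S) ∪ π[b,g](ρ[g/e](ρ[b/c](R)))) → 5

== RESULT ==
b | g
2 | 4
3 | 2
3 | 4
4 | 6
5 | 5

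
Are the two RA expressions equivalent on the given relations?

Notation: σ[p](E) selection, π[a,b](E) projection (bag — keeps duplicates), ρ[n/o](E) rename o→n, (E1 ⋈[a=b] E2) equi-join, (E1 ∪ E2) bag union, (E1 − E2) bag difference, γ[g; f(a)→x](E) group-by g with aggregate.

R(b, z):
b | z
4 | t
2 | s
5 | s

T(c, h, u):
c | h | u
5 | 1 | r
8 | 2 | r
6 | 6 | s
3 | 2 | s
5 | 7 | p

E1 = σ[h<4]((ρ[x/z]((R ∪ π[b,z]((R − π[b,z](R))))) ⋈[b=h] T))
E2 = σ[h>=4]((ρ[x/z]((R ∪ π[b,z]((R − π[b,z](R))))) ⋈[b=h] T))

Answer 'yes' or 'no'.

E1 row counts bottom-up:
  R → 3
  R → 3
  R → 3
  π[b,z](R) → 3
  (R − π[b,z](R)) → 0
  π[b,z]((R − π[b,z](R))) → 0
  (R ∪ π[b,z]((R − π[b,z](R)))) → 3
  ρ[x/z]((R ∪ π[b,z]((R − π[b,z](R))))) → 3
  T → 5
  (ρ[x/z]((R ∪ π[b,z]((R − π[b,z](R))))) ⋈[b=h] T) → 2
  σ[h<4]((ρ[x/z]((R ∪ π[b,z]((R − π[b,z](R))))) ⋈[b=h] T)) → 2
E2 row counts bottom-up:
  R → 3
  R → 3
  R → 3
  π[b,z](R) → 3
  (R − π[b,z](R)) → 0
  π[b,z]((R − π[b,z](R))) → 0
  (R ∪ π[b,z]((R − π[b,z](R)))) → 3
  ρ[x/z]((R ∪ π[b,z]((R − π[b,z](R))))) → 3
  T → 5
  (ρ[x/z]((R ∪ π[b,z]((R − π[b,z](R))))) ⋈[b=h] T) → 2
  σ[h>=4]((ρ[x/z]((R ∪ π[b,z]((R − π[b,z](R))))) ⋈[b=h] T)) → 0

E1 result:
b | x | c | h | u
2 | s | 3 | 2 | s
2 | s | 8 | 2 | r
E2 result:
b | x | c | h | u
(0 rows)
Witness: (2, 's', 3, 2, 's') appears 1× in E1 but 0× in E2.

no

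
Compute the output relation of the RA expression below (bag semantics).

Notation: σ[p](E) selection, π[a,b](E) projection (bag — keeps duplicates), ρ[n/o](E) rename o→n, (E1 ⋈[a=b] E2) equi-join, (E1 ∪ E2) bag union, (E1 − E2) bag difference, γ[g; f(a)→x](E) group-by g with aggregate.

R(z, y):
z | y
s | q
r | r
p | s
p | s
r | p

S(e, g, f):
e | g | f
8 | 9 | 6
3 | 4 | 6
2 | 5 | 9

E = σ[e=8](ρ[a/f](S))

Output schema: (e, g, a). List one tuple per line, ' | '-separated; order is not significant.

Stepwise |·|:
  S → 3
  ρ[a/f](S) → 3
  σ[e=8](ρ[a/f](S)) → 1

== RESULT ==
e | g | a
8 | 9 | 6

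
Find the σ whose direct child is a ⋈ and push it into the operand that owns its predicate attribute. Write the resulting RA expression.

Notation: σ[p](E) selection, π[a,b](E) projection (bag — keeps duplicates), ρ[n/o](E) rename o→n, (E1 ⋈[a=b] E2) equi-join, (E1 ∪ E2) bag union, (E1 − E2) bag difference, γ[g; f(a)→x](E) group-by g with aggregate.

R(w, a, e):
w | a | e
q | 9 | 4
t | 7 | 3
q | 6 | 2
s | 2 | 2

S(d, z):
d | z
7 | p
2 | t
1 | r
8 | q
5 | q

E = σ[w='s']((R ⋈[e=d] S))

σ filters on w, owned by the left side.
E' = (σ[w='s'](R) ⋈[e=d] S)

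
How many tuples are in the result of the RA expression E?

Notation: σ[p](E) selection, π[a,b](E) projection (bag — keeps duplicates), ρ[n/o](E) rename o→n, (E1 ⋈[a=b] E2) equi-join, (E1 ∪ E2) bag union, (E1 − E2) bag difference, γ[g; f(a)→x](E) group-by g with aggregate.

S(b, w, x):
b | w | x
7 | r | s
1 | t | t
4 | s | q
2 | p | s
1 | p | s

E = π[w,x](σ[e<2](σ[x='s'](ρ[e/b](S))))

Row counts bottom-up:
  S → 5
  ρ[e/b](S) → 5
  σ[x='s'](ρ[e/b](S)) → 3
  σ[e<2](σ[x='s'](ρ[e/b](S))) → 1
  π[w,x](σ[e<2](σ[x='s'](ρ[e/b](S)))) → 1

|E| = 1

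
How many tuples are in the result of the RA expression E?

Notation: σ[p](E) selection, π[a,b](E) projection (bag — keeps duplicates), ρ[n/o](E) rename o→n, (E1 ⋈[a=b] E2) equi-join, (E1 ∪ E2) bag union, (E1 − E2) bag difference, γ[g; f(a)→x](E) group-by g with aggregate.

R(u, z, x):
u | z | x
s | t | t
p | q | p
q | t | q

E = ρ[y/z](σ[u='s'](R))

Row counts bottom-up:
  R → 3
  σ[u='s'](R) → 1
  ρ[y/z](σ[u='s'](R)) → 1

|E| = 1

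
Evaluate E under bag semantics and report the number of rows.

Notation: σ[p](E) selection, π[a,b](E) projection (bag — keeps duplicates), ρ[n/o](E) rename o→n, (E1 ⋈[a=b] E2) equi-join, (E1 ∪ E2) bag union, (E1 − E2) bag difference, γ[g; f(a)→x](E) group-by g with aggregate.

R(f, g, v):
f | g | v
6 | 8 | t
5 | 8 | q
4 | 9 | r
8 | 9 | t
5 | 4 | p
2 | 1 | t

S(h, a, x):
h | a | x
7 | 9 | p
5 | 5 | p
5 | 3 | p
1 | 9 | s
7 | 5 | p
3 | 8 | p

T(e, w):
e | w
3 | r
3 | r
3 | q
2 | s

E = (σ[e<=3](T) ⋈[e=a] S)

Stepwise |·|:
  T → 4
  σ[e<=3](T) → 4
  S → 6
  (σ[e<=3](T) ⋈[e=a] S) → 3

|E| = 3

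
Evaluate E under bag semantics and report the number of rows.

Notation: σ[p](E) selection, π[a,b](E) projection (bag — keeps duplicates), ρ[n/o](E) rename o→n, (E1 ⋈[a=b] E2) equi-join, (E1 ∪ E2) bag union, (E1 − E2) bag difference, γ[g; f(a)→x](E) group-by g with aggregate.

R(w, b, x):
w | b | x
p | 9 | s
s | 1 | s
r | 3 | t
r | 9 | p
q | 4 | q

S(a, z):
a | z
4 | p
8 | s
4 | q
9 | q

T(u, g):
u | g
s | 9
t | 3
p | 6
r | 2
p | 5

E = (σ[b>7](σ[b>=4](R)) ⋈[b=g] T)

Row counts bottom-up:
  R → 5
  σ[b>=4](R) → 3
  σ[b>7](σ[b>=4](R)) → 2
  T → 5
  (σ[b>7](σ[b>=4](R)) ⋈[b=g] T) → 2

|E| = 2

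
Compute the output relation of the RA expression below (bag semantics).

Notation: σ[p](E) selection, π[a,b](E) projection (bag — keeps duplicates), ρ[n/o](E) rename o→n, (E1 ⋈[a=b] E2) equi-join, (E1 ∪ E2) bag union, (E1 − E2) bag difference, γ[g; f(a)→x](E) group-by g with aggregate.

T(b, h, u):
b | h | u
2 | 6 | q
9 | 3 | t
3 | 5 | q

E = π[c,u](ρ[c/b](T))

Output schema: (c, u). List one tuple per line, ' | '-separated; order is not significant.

Subexpression sizes:
  T → 3
  ρ[c/b](T) → 3
  π[c,u](ρ[c/b](T)) → 3

== RESULT ==
c | u
2 | q
3 | q
9 | t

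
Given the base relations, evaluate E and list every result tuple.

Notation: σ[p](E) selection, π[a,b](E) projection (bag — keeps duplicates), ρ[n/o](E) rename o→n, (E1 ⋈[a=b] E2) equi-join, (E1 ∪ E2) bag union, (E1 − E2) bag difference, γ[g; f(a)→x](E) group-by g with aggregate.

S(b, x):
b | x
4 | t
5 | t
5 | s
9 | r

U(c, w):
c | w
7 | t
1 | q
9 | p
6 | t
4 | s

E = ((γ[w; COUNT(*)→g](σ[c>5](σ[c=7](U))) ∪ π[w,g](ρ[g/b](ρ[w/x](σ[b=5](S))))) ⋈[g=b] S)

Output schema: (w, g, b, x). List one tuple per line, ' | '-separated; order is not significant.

Per-node cardinality:
  U → 5
  σ[c=7](U) → 1
  σ[c>5](σ[c=7](U)) → 1
  γ[w; COUNT(*)→g](σ[c>5](σ[c=7](U))) → 1
  S → 4
  σ[b=5](S) → 2
  ρ[w/x](σ[b=5](S)) → 2
  ρ[g/b](ρ[w/x](σ[b=5](S))) → 2
  π[w,g](ρ[g/b](ρ[w/x](σ[b=5](S)))) → 2
  (γ[w; COUNT(*)→g](σ[c>5](σ[c=7](U))) ∪ π[w,g](ρ[g/b](ρ[w/x](σ[b=5](S))))) → 3
  S → 4
  ((γ[w; COUNT(*)→g](σ[c>5](σ[c=7](U))) ∪ π[w,g](ρ[g/b](ρ[w/x](σ[b=5](S))))) ⋈[g=b] S) → 4

== RESULT ==
w | g | b | x
s | 5 | 5 | s
s | 5 | 5 | t
t | 5 | 5 | s
t | 5 | 5 | t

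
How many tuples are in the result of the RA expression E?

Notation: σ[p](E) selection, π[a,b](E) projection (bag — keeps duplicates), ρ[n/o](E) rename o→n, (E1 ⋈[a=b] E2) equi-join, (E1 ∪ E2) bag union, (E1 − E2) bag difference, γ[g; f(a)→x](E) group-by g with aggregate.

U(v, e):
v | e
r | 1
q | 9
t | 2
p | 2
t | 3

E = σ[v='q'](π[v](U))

Per-node cardinality:
  U → 5
  π[v](U) → 5
  σ[v='q'](π[v](U)) → 1

|E| = 1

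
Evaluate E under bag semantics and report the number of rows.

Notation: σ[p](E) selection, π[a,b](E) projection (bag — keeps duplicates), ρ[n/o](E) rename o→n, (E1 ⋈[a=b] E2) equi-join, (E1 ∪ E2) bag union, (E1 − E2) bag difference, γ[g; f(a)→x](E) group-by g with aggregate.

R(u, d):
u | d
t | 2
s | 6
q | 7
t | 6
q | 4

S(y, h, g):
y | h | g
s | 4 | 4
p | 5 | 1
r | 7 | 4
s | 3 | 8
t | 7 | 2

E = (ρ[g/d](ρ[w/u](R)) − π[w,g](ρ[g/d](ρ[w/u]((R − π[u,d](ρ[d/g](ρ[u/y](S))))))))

Stepwise |·|:
  R → 5
  ρ[w/u](R) → 5
  ρ[g/d](ρ[w/u](R)) → 5
  R → 5
  S → 5
  ρ[u/y](S) → 5
  ρ[d/g](ρ[u/y](S)) → 5
  π[u,d](ρ[d/g](ρ[u/y](S))) → 5
  (R − π[u,d](ρ[d/g](ρ[u/y](S)))) → 4
  ρ[w/u]((R − π[u,d](ρ[d/g](ρ[u/y](S))))) → 4
  ρ[g/d](ρ[w/u]((R − π[u,d](ρ[d/g](ρ[u/y](S)))))) → 4
  π[w,g](ρ[g/d](ρ[w/u]((R − π[u,d](ρ[d/g](ρ[u/y](S))))))) → 4
  (ρ[g/d](ρ[w/u](R)) − π[w,g](ρ[g/d](ρ[w/u]((R − π[u,d](ρ[d/g](ρ[u/y](S)))))))) → 1

|E| = 1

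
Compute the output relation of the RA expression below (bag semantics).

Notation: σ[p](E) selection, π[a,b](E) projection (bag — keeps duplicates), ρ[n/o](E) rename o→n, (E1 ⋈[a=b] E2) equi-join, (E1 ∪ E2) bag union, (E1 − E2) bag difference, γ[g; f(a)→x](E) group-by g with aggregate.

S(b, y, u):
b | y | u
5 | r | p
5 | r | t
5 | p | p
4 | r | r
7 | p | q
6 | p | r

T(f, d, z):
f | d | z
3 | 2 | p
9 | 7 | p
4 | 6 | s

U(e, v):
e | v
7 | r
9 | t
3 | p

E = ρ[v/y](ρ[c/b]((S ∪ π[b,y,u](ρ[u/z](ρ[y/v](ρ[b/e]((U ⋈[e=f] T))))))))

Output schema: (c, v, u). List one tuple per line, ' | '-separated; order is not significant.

Per-node cardinality:
  S → 6
  U → 3
  T → 3
  (U ⋈[e=f] T) → 2
  ρ[b/e]((U ⋈[e=f] T)) → 2
  ρ[y/v](ρ[b/e]((U ⋈[e=f] T))) → 2
  ρ[u/z](ρ[y/v](ρ[b/e]((U ⋈[e=f] T)))) → 2
  π[b,y,u](ρ[u/z](ρ[y/v](ρ[b/e]((U ⋈[e=f] T))))) → 2
  (S ∪ π[b,y,u](ρ[u/z](ρ[y/v](ρ[b/e]((U ⋈[e=f] T)))))) → 8
  ρ[c/b]((S ∪ π[b,y,u](ρ[u/z](ρ[y/v](ρ[b/e]((U ⋈[e=f] T))))))) → 8
  ρ[v/y](ρ[c/b]((S ∪ π[b,y,u](ρ[u/z](ρ[y/v](ρ[b/e]((U ⋈[e=f] T)))))))) → 8

== RESULT ==
c | v | u
3 | p | p
4 | r | r
5 | p | p
5 | r | p
5 | r | t
6 | p | r
7 | p | q
9 | t | p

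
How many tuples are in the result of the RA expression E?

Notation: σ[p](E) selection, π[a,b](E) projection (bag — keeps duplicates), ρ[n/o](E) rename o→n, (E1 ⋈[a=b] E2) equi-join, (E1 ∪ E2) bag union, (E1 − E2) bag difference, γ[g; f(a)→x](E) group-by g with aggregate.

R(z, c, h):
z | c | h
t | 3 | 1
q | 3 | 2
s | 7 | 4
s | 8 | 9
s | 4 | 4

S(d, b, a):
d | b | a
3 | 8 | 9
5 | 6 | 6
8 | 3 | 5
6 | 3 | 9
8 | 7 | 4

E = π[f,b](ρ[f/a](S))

Per-node cardinality:
  S → 5
  ρ[f/a](S) → 5
  π[f,b](ρ[f/a](S)) → 5

|E| = 5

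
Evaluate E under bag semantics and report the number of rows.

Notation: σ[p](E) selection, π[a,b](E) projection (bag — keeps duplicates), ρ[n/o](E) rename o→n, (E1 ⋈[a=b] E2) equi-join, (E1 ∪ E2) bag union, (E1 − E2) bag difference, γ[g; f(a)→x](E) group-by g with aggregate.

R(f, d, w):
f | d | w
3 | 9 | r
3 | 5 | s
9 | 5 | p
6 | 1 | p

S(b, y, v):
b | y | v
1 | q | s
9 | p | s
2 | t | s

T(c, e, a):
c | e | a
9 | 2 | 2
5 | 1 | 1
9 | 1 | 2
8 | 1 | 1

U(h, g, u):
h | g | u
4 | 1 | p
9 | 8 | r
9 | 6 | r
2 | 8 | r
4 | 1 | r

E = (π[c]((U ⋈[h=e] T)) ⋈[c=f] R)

Per-node cardinality:
  U → 5
  T → 4
  (U ⋈[h=e] T) → 1
  π[c]((U ⋈[h=e] T)) → 1
  R → 4
  (π[c]((U ⋈[h=e] T)) ⋈[c=f] R) → 1

|E| = 1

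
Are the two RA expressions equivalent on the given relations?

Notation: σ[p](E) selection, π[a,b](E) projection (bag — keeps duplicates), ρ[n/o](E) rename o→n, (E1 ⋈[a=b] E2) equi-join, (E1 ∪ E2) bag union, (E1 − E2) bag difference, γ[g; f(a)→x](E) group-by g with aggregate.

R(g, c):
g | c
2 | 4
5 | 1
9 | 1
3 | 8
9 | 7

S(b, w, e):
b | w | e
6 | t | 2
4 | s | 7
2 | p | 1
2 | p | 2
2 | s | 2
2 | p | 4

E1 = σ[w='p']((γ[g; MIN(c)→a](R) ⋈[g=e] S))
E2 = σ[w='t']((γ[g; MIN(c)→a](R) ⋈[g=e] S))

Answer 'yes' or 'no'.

E1 row counts bottom-up:
  R → 5
  γ[g; MIN(c)→a](R) → 4
  S → 6
  (γ[g; MIN(c)→a](R) ⋈[g=e] S) → 3
  σ[w='p']((γ[g; MIN(c)→a](R) ⋈[g=e] S)) → 1
E2 row counts bottom-up:
  R → 5
  γ[g; MIN(c)→a](R) → 4
  S → 6
  (γ[g; MIN(c)→a](R) ⋈[g=e] S) → 3
  σ[w='t']((γ[g; MIN(c)→a](R) ⋈[g=e] S)) → 1

E1 result:
g | a | b | w | e
2 | 4 | 2 | p | 2
E2 result:
g | a | b | w | e
2 | 4 | 6 | t | 2
Witness: (2, 4, 2, 'p', 2) appears 1× in E1 but 0× in E2.

no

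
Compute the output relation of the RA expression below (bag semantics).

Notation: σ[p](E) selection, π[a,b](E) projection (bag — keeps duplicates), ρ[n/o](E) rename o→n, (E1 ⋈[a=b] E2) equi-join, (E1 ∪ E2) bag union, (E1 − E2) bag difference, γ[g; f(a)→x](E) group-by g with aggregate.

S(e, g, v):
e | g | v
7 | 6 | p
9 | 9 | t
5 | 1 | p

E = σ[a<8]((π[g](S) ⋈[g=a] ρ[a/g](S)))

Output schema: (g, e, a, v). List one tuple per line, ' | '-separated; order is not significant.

Stepwise |·|:
  S → 3
  π[g](S) → 3
  S → 3
  ρ[a/g](S) → 3
  (π[g](S) ⋈[g=a] ρ[a/g](S)) → 3
  σ[a<8]((π[g](S) ⋈[g=a] ρ[a/g](S))) → 2

== RESULT ==
g | e | a | v
1 | 5 | 1 | p
6 | 7 | 6 | p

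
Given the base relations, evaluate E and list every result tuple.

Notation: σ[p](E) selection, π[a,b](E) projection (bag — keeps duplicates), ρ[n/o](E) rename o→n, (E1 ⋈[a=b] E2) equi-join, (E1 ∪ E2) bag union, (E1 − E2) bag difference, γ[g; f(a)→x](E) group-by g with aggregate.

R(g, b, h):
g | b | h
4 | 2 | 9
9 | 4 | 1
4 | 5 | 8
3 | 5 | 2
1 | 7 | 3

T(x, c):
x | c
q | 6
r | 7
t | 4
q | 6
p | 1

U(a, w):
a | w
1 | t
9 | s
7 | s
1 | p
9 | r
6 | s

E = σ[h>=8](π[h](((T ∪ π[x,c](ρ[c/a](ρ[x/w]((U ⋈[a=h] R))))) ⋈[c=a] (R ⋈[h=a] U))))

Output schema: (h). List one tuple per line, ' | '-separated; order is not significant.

Row counts bottom-up:
  T → 5
  U → 6
  R → 5
  (U ⋈[a=h] R) → 4
  ρ[x/w]((U ⋈[a=h] R)) → 4
  ρ[c/a](ρ[x/w]((U ⋈[a=h] R))) → 4
  π[x,c](ρ[c/a](ρ[x/w]((U ⋈[a=h] R)))) → 4
  (T ∪ π[x,c](ρ[c/a](ρ[x/w]((U ⋈[a=h] R))))) → 9
  R → 5
  U → 6
  (R ⋈[h=a] U) → 4
  ((T ∪ π[x,c](ρ[c/a](ρ[x/w]((U ⋈[a=h] R))))) ⋈[c=a] (R ⋈[h=a] U)) → 10
  π[h](((T ∪ π[x,c](ρ[c/a](ρ[x/w]((U ⋈[a=h] R))))) ⋈[c=a] (R ⋈[h=a] U))) → 10
  σ[h>=8](π[h](((T ∪ π[x,c](ρ[c/a](ρ[x/w]((U ⋈[a=h] R))))) ⋈[c=a] (R ⋈[h=a] U)))) → 4

== RESULT ==
h
9
9
9
9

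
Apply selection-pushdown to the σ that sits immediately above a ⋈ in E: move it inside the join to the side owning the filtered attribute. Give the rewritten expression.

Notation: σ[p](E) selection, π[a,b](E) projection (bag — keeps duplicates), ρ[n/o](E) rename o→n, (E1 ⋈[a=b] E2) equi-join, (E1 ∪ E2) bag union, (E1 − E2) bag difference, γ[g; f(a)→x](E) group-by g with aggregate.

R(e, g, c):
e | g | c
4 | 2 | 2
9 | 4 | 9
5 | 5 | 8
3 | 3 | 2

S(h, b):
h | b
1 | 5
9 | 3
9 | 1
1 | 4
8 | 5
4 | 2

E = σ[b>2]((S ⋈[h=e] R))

σ filters on b, owned by the left side.
E' = (σ[b>2](S) ⋈[h=e] R)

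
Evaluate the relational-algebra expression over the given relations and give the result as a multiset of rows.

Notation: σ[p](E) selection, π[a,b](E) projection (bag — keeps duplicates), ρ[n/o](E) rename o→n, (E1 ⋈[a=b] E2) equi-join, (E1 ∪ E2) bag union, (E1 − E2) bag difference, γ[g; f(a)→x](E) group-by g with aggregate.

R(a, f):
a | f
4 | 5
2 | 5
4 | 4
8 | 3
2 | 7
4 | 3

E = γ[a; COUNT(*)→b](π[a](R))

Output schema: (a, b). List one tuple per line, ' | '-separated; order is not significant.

Row counts bottom-up:
  R → 6
  π[a](R) → 6
  γ[a; COUNT(*)→b](π[a](R)) → 3

== RESULT ==
a | b
2 | 2
4 | 3
8 | 1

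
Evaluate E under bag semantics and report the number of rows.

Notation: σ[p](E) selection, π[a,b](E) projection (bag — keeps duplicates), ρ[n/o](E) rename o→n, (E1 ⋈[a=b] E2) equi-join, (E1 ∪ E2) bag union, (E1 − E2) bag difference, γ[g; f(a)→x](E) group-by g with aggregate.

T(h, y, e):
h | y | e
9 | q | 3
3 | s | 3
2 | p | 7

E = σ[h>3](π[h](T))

Subexpression sizes:
  T → 3
  π[h](T) → 3
  σ[h>3](π[h](T)) → 1

|E| = 1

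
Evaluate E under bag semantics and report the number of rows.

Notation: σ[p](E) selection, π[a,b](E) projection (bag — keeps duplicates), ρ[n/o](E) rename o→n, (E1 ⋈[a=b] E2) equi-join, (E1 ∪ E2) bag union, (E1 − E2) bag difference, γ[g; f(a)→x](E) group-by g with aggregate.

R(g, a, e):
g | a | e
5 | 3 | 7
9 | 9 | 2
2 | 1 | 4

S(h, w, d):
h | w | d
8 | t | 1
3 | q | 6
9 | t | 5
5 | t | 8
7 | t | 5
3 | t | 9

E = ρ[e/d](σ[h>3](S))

Subexpression sizes:
  S → 6
  σ[h>3](S) → 4
  ρ[e/d](σ[h>3](S)) → 4

|E| = 4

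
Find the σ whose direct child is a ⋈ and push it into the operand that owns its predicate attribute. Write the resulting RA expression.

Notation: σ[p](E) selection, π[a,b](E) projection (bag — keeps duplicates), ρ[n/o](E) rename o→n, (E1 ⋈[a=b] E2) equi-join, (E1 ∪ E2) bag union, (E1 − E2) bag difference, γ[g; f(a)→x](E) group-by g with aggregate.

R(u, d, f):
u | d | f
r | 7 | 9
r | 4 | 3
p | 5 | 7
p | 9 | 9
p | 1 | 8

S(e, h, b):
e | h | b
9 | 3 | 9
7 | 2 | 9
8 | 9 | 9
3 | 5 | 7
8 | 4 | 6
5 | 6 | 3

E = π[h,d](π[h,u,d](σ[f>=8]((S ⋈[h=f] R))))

σ filters on f, owned by the right side.
E' = π[h,d](π[h,u,d]((S ⋈[h=f] σ[f>=8](R))))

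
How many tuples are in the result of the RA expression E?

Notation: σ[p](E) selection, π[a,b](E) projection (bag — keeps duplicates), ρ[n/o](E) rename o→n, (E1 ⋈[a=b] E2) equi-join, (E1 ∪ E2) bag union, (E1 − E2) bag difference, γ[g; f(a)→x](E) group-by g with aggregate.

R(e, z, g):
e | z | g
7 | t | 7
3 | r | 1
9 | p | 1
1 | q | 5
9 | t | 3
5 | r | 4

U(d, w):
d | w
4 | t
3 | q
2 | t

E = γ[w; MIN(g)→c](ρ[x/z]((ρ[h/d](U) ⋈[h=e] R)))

Subexpression sizes:
  U → 3
  ρ[h/d](U) → 3
  R → 6
  (ρ[h/d](U) ⋈[h=e] R) → 1
  ρ[x/z]((ρ[h/d](U) ⋈[h=e] R)) → 1
  γ[w; MIN(g)→c](ρ[x/z]((ρ[h/d](U) ⋈[h=e] R))) → 1

|E| = 1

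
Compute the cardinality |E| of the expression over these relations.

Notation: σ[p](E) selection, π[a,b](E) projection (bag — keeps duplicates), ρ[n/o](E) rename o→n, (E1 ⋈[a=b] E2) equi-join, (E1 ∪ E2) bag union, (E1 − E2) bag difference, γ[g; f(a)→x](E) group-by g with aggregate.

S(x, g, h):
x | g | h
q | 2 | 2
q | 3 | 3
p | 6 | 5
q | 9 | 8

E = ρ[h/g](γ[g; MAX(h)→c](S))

Stepwise |·|:
  S → 4
  γ[g; MAX(h)→c](S) → 4
  ρ[h/g](γ[g; MAX(h)→c](S)) → 4

|E| = 4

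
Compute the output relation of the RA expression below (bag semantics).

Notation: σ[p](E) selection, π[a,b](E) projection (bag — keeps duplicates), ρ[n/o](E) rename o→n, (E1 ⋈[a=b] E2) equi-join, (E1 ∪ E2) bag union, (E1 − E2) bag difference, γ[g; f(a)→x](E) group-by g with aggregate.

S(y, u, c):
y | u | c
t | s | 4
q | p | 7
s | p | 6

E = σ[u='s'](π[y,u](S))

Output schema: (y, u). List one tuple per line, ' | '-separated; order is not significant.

Stepwise |·|:
  S → 3
  π[y,u](S) → 3
  σ[u='s'](π[y,u](S)) → 1

== RESULT ==
y | u
t | s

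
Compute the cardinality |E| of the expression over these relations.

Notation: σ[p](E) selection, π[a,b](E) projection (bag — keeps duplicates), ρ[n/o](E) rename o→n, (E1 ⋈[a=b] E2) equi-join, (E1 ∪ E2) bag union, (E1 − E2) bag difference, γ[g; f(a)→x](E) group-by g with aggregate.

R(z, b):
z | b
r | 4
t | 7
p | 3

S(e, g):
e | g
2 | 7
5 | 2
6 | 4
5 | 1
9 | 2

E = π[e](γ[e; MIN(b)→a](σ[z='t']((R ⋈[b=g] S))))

Row counts bottom-up:
  R → 3
  S → 5
  (R ⋈[b=g] S) → 2
  σ[z='t']((R ⋈[b=g] S)) → 1
  γ[e; MIN(b)→a](σ[z='t']((R ⋈[b=g] S))) → 1
  π[e](γ[e; MIN(b)→a](σ[z='t']((R ⋈[b=g] S)))) → 1

|E| = 1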